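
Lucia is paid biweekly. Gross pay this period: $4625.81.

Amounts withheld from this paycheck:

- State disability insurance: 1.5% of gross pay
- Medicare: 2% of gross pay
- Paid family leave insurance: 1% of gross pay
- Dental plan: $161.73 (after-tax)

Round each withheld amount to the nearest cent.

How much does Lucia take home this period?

$4255.91

Medicare: $4625.81 × 0.02 = $92.52
Paid family leave insurance: $4625.81 × 0.01 = $46.26
State disability insurance: $4625.81 × 0.015 = $69.39
Dental plan: $161.73
Total deductions = $92.52 + $46.26 + $69.39 + $161.73 = $369.90
Net pay = $4625.81 − $369.90 = $4255.91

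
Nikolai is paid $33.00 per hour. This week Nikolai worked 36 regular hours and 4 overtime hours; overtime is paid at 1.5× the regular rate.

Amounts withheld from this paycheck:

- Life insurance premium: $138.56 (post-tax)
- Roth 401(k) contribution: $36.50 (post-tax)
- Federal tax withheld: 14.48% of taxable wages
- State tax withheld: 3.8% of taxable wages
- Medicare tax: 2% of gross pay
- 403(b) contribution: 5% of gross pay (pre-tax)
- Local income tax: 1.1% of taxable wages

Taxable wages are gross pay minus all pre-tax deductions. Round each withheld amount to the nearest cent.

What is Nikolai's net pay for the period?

Regular pay: 36 × $33.00 = $1,188.00
Overtime pay: 4 × $33.00 × 1.5 = $198.00
Gross pay = $1,188.00 + $198.00 = $1,386.00
403(b) contribution: $1,386.00 × 0.05 = $69.30
Taxable wages = $1,386.00 − $69.30 = $1,316.70
State tax withheld: $1,316.70 × 0.038 = $50.03
Local income tax: $1,316.70 × 0.011 = $14.48
Federal tax withheld: $1,316.70 × 0.1448 = $190.66
Medicare tax: $1,386.00 × 0.02 = $27.72
Life insurance premium: $138.56
Roth 401(k) contribution: $36.50
Total deductions = $69.30 + $50.03 + $14.48 + $190.66 + $27.72 + $138.56 + $36.50 = $527.25
Net pay = $1,386.00 − $527.25 = $858.75

$858.75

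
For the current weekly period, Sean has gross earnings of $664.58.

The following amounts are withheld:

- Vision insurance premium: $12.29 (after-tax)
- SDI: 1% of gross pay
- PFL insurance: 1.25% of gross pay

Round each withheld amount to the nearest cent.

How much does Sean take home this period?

$637.33

PFL insurance: $664.58 × 0.0125 = $8.31
SDI: $664.58 × 0.01 = $6.65
Vision insurance premium: $12.29
Total deductions = $8.31 + $6.65 + $12.29 = $27.25
Net pay = $664.58 − $27.25 = $637.33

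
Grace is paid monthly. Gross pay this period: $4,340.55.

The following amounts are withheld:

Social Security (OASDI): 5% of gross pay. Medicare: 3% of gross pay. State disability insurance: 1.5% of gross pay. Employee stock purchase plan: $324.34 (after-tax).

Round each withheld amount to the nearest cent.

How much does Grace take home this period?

$3,603.85

Social Security (OASDI): $4,340.55 × 0.05 = $217.03
Medicare: $4,340.55 × 0.03 = $130.22
State disability insurance: $4,340.55 × 0.015 = $65.11
Employee stock purchase plan: $324.34
Total deductions = $217.03 + $130.22 + $65.11 + $324.34 = $736.70
Net pay = $4,340.55 − $736.70 = $3,603.85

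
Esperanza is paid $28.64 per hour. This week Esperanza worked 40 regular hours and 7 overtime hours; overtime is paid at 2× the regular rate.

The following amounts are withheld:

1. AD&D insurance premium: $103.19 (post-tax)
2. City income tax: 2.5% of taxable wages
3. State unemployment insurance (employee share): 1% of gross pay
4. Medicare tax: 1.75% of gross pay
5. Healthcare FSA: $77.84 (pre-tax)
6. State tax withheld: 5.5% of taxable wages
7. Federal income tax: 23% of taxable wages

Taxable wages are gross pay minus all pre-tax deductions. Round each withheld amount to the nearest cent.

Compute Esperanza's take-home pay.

$867.69

Regular pay: 40 × $28.64 = $1,145.60
Overtime pay: 7 × $28.64 × 2 = $400.96
Gross pay = $1,145.60 + $400.96 = $1,546.56
Healthcare FSA: $77.84
Taxable wages = $1,546.56 − $77.84 = $1,468.72
State tax withheld: $1,468.72 × 0.055 = $80.78
Federal income tax: $1,468.72 × 0.23 = $337.81
City income tax: $1,468.72 × 0.025 = $36.72
State unemployment insurance (employee share): $1,546.56 × 0.01 = $15.47
Medicare tax: $1,546.56 × 0.0175 = $27.06
AD&D insurance premium: $103.19
Total deductions = $77.84 + $80.78 + $337.81 + $36.72 + $15.47 + $27.06 + $103.19 = $678.87
Net pay = $1,546.56 − $678.87 = $867.69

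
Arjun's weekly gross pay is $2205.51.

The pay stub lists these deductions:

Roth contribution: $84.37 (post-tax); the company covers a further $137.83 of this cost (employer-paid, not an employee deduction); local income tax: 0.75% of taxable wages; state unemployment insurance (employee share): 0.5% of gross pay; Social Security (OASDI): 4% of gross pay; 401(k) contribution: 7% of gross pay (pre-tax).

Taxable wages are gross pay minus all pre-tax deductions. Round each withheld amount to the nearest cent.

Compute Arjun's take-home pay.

$1852.12

401(k) contribution: $2205.51 × 0.07 = $154.39
Taxable wages = $2205.51 − $154.39 = $2051.12
Local income tax: $2051.12 × 0.0075 = $15.38
State unemployment insurance (employee share): $2205.51 × 0.005 = $11.03
Social Security (OASDI): $2205.51 × 0.04 = $88.22
Roth contribution: $84.37
(Employer's $137.83 toward Roth contribution is not withheld from the employee.)
Total deductions = $154.39 + $15.38 + $11.03 + $88.22 + $84.37 = $353.39
Net pay = $2205.51 − $353.39 = $1852.12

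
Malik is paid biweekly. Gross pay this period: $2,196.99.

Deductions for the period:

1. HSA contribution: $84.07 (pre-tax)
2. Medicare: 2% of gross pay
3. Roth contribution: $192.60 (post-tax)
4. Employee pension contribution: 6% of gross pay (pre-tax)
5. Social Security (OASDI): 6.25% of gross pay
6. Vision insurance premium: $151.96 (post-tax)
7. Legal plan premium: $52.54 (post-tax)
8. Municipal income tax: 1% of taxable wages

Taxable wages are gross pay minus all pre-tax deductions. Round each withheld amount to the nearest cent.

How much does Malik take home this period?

HSA contribution: $84.07
Employee pension contribution: $2,196.99 × 0.06 = $131.82
Pre-tax total = $84.07 + $131.82 = $215.89
Taxable wages = $2,196.99 − $215.89 = $1,981.10
Municipal income tax: $1,981.10 × 0.01 = $19.81
Social Security (OASDI): $2,196.99 × 0.0625 = $137.31
Medicare: $2,196.99 × 0.02 = $43.94
Roth contribution: $192.60
Legal plan premium: $52.54
Vision insurance premium: $151.96
Total deductions = $84.07 + $131.82 + $19.81 + $137.31 + $43.94 + $192.60 + $52.54 + $151.96 = $814.05
Net pay = $2,196.99 − $814.05 = $1,382.94

$1,382.94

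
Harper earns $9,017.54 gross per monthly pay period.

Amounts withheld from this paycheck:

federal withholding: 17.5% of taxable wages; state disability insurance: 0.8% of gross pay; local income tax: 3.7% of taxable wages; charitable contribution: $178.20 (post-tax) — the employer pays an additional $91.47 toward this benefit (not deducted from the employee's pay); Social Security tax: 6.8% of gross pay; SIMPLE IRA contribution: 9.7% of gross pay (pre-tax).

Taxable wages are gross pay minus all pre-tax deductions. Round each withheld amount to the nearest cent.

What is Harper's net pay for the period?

$5,553.02

SIMPLE IRA contribution: $9,017.54 × 0.097 = $874.70
Taxable wages = $9,017.54 − $874.70 = $8,142.84
Local income tax: $8,142.84 × 0.037 = $301.29
Federal withholding: $8,142.84 × 0.175 = $1,425.00
State disability insurance: $9,017.54 × 0.008 = $72.14
Social Security tax: $9,017.54 × 0.068 = $613.19
Charitable contribution: $178.20
(Employer's $91.47 toward charitable contribution is not withheld from the employee.)
Total deductions = $874.70 + $301.29 + $1,425.00 + $72.14 + $613.19 + $178.20 = $3,464.52
Net pay = $9,017.54 − $3,464.52 = $5,553.02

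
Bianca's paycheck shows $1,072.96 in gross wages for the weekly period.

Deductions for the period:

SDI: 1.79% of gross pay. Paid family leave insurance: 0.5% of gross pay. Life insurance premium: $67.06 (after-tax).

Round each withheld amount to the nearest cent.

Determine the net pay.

Paid family leave insurance: $1,072.96 × 0.005 = $5.36
SDI: $1,072.96 × 0.0179 = $19.21
Life insurance premium: $67.06
Total deductions = $5.36 + $19.21 + $67.06 = $91.63
Net pay = $1,072.96 − $91.63 = $981.33

$981.33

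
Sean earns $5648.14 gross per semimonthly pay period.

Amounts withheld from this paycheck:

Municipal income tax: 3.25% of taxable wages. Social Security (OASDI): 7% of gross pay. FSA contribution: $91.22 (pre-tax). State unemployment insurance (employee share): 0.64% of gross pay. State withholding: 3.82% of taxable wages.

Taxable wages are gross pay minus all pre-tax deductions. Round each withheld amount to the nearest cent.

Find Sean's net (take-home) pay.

$4732.53

FSA contribution: $91.22
Taxable wages = $5648.14 − $91.22 = $5556.92
Municipal income tax: $5556.92 × 0.0325 = $180.60
State withholding: $5556.92 × 0.0382 = $212.27
State unemployment insurance (employee share): $5648.14 × 0.0064 = $36.15
Social Security (OASDI): $5648.14 × 0.07 = $395.37
Total deductions = $91.22 + $180.60 + $212.27 + $36.15 + $395.37 = $915.61
Net pay = $5648.14 − $915.61 = $4732.53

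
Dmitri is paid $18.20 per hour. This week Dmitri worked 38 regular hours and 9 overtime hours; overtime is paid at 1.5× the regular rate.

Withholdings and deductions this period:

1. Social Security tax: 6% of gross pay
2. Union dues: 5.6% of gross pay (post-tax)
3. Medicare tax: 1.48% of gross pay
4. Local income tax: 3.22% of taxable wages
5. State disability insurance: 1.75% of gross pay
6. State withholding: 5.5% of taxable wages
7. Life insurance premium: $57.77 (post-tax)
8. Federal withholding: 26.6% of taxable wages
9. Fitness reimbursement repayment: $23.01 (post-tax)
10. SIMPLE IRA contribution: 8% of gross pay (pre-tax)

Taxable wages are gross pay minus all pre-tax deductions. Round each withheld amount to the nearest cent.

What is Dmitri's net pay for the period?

$337.96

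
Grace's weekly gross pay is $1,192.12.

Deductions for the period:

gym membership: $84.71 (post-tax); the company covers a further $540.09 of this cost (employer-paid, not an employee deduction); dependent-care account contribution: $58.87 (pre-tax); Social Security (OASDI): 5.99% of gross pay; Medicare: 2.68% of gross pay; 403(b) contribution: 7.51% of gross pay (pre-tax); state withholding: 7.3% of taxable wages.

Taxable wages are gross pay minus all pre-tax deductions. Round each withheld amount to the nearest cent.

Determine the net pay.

Dependent-care account contribution: $58.87
403(b) contribution: $1,192.12 × 0.0751 = $89.53
Pre-tax total = $58.87 + $89.53 = $148.40
Taxable wages = $1,192.12 − $148.40 = $1,043.72
State withholding: $1,043.72 × 0.073 = $76.19
Medicare: $1,192.12 × 0.0268 = $31.95
Social Security (OASDI): $1,192.12 × 0.0599 = $71.41
Gym membership: $84.71
(Employer's $540.09 toward gym membership is not withheld from the employee.)
Total deductions = $58.87 + $89.53 + $76.19 + $31.95 + $71.41 + $84.71 = $412.66
Net pay = $1,192.12 − $412.66 = $779.46

$779.46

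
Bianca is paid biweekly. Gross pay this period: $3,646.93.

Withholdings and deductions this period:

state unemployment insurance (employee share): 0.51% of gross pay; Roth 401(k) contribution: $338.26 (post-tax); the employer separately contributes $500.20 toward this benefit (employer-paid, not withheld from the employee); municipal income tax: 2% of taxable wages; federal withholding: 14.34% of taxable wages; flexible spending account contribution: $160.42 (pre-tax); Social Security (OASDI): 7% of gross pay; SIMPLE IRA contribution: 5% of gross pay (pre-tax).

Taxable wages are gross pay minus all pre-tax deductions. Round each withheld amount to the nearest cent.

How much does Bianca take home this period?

$2,152.11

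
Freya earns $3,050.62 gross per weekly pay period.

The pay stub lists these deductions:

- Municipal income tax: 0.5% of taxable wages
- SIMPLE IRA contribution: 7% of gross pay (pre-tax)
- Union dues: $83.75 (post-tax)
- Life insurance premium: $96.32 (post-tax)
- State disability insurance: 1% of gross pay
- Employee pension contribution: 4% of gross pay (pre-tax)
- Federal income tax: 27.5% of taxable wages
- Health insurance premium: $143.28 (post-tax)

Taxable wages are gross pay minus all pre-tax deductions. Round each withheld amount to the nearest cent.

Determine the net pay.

$1,600.98

SIMPLE IRA contribution: $3,050.62 × 0.07 = $213.54
Employee pension contribution: $3,050.62 × 0.04 = $122.02
Pre-tax total = $213.54 + $122.02 = $335.56
Taxable wages = $3,050.62 − $335.56 = $2,715.06
Municipal income tax: $2,715.06 × 0.005 = $13.58
Federal income tax: $2,715.06 × 0.275 = $746.64
State disability insurance: $3,050.62 × 0.01 = $30.51
Union dues: $83.75
Life insurance premium: $96.32
Health insurance premium: $143.28
Total deductions = $213.54 + $122.02 + $13.58 + $746.64 + $30.51 + $83.75 + $96.32 + $143.28 = $1,449.64
Net pay = $3,050.62 − $1,449.64 = $1,600.98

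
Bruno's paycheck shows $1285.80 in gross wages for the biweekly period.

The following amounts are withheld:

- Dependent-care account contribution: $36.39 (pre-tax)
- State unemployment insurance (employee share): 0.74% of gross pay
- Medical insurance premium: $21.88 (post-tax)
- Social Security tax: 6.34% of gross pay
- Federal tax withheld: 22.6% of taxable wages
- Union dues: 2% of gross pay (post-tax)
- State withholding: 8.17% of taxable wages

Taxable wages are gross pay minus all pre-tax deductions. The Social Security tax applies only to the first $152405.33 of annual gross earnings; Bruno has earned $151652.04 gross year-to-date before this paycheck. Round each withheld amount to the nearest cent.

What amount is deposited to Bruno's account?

Dependent-care account contribution: $36.39
Taxable wages = $1285.80 − $36.39 = $1249.41
State withholding: $1249.41 × 0.0817 = $102.08
Federal tax withheld: $1249.41 × 0.226 = $282.37
Social Security tax: only $152405.33 − $151652.04 = $753.29 of this check is subject → $753.29 × 0.0634 = $47.76
State unemployment insurance (employee share): $1285.80 × 0.0074 = $9.51
Union dues: $1285.80 × 0.02 = $25.72
Medical insurance premium: $21.88
Total deductions = $36.39 + $102.08 + $282.37 + $47.76 + $9.51 + $25.72 + $21.88 = $525.71
Net pay = $1285.80 − $525.71 = $760.09

$760.09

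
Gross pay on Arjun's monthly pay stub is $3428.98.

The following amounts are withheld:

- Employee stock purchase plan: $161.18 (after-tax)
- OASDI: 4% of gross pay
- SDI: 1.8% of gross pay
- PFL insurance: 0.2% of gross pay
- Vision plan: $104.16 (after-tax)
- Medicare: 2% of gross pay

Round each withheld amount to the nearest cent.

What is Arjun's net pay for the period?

$2889.32

OASDI: $3428.98 × 0.04 = $137.16
SDI: $3428.98 × 0.018 = $61.72
PFL insurance: $3428.98 × 0.002 = $6.86
Medicare: $3428.98 × 0.02 = $68.58
Vision plan: $104.16
Employee stock purchase plan: $161.18
Total deductions = $137.16 + $61.72 + $6.86 + $68.58 + $104.16 + $161.18 = $539.66
Net pay = $3428.98 − $539.66 = $2889.32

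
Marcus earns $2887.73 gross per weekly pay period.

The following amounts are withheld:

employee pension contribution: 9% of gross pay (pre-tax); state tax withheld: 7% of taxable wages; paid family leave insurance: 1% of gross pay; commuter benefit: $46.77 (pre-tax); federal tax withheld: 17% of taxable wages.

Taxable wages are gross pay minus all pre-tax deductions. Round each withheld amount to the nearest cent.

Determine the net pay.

$1932.73

Commuter benefit: $46.77
Employee pension contribution: $2887.73 × 0.09 = $259.90
Pre-tax total = $46.77 + $259.90 = $306.67
Taxable wages = $2887.73 − $306.67 = $2581.06
Federal tax withheld: $2581.06 × 0.17 = $438.78
State tax withheld: $2581.06 × 0.07 = $180.67
Paid family leave insurance: $2887.73 × 0.01 = $28.88
Total deductions = $46.77 + $259.90 + $438.78 + $180.67 + $28.88 = $955.00
Net pay = $2887.73 − $955.00 = $1932.73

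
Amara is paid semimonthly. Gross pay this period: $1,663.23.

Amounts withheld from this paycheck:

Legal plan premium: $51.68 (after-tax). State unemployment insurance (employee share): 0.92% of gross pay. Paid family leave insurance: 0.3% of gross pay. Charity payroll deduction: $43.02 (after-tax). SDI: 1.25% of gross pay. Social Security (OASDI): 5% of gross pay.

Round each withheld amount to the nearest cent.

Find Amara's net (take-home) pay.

$1,444.29

Social Security (OASDI): $1,663.23 × 0.05 = $83.16
Paid family leave insurance: $1,663.23 × 0.003 = $4.99
SDI: $1,663.23 × 0.0125 = $20.79
State unemployment insurance (employee share): $1,663.23 × 0.0092 = $15.30
Legal plan premium: $51.68
Charity payroll deduction: $43.02
Total deductions = $83.16 + $4.99 + $20.79 + $15.30 + $51.68 + $43.02 = $218.94
Net pay = $1,663.23 − $218.94 = $1,444.29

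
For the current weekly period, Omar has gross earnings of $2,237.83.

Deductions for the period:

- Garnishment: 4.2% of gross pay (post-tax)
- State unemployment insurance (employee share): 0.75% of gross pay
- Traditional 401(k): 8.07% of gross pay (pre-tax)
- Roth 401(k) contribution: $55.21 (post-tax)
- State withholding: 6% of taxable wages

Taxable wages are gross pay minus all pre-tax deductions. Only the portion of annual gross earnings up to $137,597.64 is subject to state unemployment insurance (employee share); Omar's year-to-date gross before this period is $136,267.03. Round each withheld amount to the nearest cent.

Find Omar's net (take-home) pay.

$1,774.63

Traditional 401(k): $2,237.83 × 0.0807 = $180.59
Taxable wages = $2,237.83 − $180.59 = $2,057.24
State withholding: $2,057.24 × 0.06 = $123.43
State unemployment insurance (employee share): only $137,597.64 − $136,267.03 = $1,330.61 of this check is subject → $1,330.61 × 0.0075 = $9.98
Roth 401(k) contribution: $55.21
Garnishment: $2,237.83 × 0.042 = $93.99
Total deductions = $180.59 + $123.43 + $9.98 + $55.21 + $93.99 = $463.20
Net pay = $2,237.83 − $463.20 = $1,774.63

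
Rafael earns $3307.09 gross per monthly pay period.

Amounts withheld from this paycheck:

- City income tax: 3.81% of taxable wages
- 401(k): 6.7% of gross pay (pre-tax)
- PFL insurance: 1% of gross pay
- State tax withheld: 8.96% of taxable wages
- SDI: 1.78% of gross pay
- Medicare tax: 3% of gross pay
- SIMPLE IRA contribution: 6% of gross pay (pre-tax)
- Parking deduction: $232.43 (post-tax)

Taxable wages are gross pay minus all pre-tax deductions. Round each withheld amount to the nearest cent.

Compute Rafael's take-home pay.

$2094.82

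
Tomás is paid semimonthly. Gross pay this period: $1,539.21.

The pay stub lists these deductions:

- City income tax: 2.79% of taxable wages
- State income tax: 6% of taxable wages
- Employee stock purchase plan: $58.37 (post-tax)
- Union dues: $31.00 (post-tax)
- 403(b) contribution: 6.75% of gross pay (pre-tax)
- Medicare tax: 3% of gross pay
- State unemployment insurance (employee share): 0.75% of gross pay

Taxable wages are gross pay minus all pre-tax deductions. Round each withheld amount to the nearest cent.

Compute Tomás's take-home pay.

$1,162.05

403(b) contribution: $1,539.21 × 0.0675 = $103.90
Taxable wages = $1,539.21 − $103.90 = $1,435.31
State income tax: $1,435.31 × 0.06 = $86.12
City income tax: $1,435.31 × 0.0279 = $40.05
Medicare tax: $1,539.21 × 0.03 = $46.18
State unemployment insurance (employee share): $1,539.21 × 0.0075 = $11.54
Employee stock purchase plan: $58.37
Union dues: $31.00
Total deductions = $103.90 + $86.12 + $40.05 + $46.18 + $11.54 + $58.37 + $31.00 = $377.16
Net pay = $1,539.21 − $377.16 = $1,162.05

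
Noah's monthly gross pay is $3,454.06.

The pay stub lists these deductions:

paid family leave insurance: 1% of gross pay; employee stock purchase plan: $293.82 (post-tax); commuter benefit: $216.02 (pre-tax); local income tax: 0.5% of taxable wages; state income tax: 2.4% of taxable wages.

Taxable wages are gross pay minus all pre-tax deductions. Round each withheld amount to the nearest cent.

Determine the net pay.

Commuter benefit: $216.02
Taxable wages = $3,454.06 − $216.02 = $3,238.04
State income tax: $3,238.04 × 0.024 = $77.71
Local income tax: $3,238.04 × 0.005 = $16.19
Paid family leave insurance: $3,454.06 × 0.01 = $34.54
Employee stock purchase plan: $293.82
Total deductions = $216.02 + $77.71 + $16.19 + $34.54 + $293.82 = $638.28
Net pay = $3,454.06 − $638.28 = $2,815.78

$2,815.78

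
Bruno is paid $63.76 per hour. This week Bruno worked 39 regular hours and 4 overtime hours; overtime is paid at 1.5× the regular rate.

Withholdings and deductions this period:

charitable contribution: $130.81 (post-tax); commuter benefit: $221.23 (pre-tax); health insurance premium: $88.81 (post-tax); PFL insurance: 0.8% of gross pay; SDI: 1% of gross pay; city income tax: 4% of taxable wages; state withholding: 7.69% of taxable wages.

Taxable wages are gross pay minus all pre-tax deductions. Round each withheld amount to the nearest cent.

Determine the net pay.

Regular pay: 39 × $63.76 = $2,486.64
Overtime pay: 4 × $63.76 × 1.5 = $382.56
Gross pay = $2,486.64 + $382.56 = $2,869.20
Commuter benefit: $221.23
Taxable wages = $2,869.20 − $221.23 = $2,647.97
City income tax: $2,647.97 × 0.04 = $105.92
State withholding: $2,647.97 × 0.0769 = $203.63
SDI: $2,869.20 × 0.01 = $28.69
PFL insurance: $2,869.20 × 0.008 = $22.95
Charitable contribution: $130.81
Health insurance premium: $88.81
Total deductions = $221.23 + $105.92 + $203.63 + $28.69 + $22.95 + $130.81 + $88.81 = $802.04
Net pay = $2,869.20 − $802.04 = $2,067.16

$2,067.16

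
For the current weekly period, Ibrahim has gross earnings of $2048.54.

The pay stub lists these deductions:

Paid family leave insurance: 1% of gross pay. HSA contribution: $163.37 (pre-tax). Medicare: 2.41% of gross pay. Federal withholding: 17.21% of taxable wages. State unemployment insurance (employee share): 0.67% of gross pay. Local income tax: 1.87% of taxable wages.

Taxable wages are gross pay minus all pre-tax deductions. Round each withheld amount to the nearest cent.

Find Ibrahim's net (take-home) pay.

HSA contribution: $163.37
Taxable wages = $2048.54 − $163.37 = $1885.17
Federal withholding: $1885.17 × 0.1721 = $324.44
Local income tax: $1885.17 × 0.0187 = $35.25
State unemployment insurance (employee share): $2048.54 × 0.0067 = $13.73
Paid family leave insurance: $2048.54 × 0.01 = $20.49
Medicare: $2048.54 × 0.0241 = $49.37
Total deductions = $163.37 + $324.44 + $35.25 + $13.73 + $20.49 + $49.37 = $606.65
Net pay = $2048.54 − $606.65 = $1441.89

$1441.89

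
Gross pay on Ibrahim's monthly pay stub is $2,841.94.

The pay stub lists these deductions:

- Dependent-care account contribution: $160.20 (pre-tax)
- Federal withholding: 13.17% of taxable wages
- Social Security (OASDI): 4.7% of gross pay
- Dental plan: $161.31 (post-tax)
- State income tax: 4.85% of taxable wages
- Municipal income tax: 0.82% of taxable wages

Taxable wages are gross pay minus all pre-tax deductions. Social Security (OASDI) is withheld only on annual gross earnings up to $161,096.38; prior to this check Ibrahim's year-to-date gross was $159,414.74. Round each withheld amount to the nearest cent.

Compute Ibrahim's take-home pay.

$1,936.15

Dependent-care account contribution: $160.20
Taxable wages = $2,841.94 − $160.20 = $2,681.74
Federal withholding: $2,681.74 × 0.1317 = $353.19
Municipal income tax: $2,681.74 × 0.0082 = $21.99
State income tax: $2,681.74 × 0.0485 = $130.06
Social Security (OASDI): only $161,096.38 − $159,414.74 = $1,681.64 of this check is subject → $1,681.64 × 0.047 = $79.04
Dental plan: $161.31
Total deductions = $160.20 + $353.19 + $21.99 + $130.06 + $79.04 + $161.31 = $905.79
Net pay = $2,841.94 − $905.79 = $1,936.15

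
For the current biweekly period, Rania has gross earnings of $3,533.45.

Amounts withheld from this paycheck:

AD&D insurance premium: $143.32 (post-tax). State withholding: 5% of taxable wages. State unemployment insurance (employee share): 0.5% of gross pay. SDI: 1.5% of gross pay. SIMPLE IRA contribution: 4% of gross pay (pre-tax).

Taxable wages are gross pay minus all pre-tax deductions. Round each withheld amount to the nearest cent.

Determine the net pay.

$3,008.51

SIMPLE IRA contribution: $3,533.45 × 0.04 = $141.34
Taxable wages = $3,533.45 − $141.34 = $3,392.11
State withholding: $3,392.11 × 0.05 = $169.61
SDI: $3,533.45 × 0.015 = $53.00
State unemployment insurance (employee share): $3,533.45 × 0.005 = $17.67
AD&D insurance premium: $143.32
Total deductions = $141.34 + $169.61 + $53.00 + $17.67 + $143.32 = $524.94
Net pay = $3,533.45 − $524.94 = $3,008.51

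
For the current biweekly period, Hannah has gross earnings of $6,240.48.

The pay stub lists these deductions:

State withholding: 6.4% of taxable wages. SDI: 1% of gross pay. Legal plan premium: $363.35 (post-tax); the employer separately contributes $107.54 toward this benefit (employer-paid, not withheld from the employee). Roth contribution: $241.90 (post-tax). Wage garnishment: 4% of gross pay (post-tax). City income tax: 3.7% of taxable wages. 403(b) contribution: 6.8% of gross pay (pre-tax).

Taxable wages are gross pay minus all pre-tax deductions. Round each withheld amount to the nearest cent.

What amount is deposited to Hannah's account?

$4,311.43

403(b) contribution: $6,240.48 × 0.068 = $424.35
Taxable wages = $6,240.48 − $424.35 = $5,816.13
State withholding: $5,816.13 × 0.064 = $372.23
City income tax: $5,816.13 × 0.037 = $215.20
SDI: $6,240.48 × 0.01 = $62.40
Legal plan premium: $363.35
Wage garnishment: $6,240.48 × 0.04 = $249.62
Roth contribution: $241.90
(Employer's $107.54 toward legal plan premium is not withheld from the employee.)
Total deductions = $424.35 + $372.23 + $215.20 + $62.40 + $363.35 + $249.62 + $241.90 = $1,929.05
Net pay = $6,240.48 − $1,929.05 = $4,311.43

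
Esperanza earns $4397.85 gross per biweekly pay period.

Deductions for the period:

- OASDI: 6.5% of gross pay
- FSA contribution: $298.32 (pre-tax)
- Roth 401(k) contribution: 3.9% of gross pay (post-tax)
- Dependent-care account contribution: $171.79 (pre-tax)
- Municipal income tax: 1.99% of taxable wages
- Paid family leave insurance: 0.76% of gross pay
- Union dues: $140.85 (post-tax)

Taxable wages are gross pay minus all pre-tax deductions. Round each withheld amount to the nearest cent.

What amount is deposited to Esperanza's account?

$3217.93

Dependent-care account contribution: $171.79
FSA contribution: $298.32
Pre-tax total = $171.79 + $298.32 = $470.11
Taxable wages = $4397.85 − $470.11 = $3927.74
Municipal income tax: $3927.74 × 0.0199 = $78.16
OASDI: $4397.85 × 0.065 = $285.86
Paid family leave insurance: $4397.85 × 0.0076 = $33.42
Roth 401(k) contribution: $4397.85 × 0.039 = $171.52
Union dues: $140.85
Total deductions = $171.79 + $298.32 + $78.16 + $285.86 + $33.42 + $171.52 + $140.85 = $1179.92
Net pay = $4397.85 − $1179.92 = $3217.93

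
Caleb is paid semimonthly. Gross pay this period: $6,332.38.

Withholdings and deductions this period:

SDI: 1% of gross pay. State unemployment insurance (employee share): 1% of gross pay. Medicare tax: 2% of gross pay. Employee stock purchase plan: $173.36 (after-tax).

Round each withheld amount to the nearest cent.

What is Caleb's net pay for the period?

$5,905.73

SDI: $6,332.38 × 0.01 = $63.32
Medicare tax: $6,332.38 × 0.02 = $126.65
State unemployment insurance (employee share): $6,332.38 × 0.01 = $63.32
Employee stock purchase plan: $173.36
Total deductions = $63.32 + $126.65 + $63.32 + $173.36 = $426.65
Net pay = $6,332.38 − $426.65 = $5,905.73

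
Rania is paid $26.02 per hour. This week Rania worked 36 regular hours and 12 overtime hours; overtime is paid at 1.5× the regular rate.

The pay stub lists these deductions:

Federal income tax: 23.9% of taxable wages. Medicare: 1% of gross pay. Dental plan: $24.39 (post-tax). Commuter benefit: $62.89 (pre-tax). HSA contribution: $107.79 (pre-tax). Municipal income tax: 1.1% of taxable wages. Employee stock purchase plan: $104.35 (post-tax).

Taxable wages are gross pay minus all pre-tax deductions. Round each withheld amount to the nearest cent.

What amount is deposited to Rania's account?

$783.01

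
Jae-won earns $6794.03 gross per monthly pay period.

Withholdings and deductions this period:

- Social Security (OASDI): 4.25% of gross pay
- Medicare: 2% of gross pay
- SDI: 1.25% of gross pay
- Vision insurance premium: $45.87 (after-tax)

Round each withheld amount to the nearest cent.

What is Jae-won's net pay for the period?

$6238.60

Social Security (OASDI): $6794.03 × 0.0425 = $288.75
SDI: $6794.03 × 0.0125 = $84.93
Medicare: $6794.03 × 0.02 = $135.88
Vision insurance premium: $45.87
Total deductions = $288.75 + $84.93 + $135.88 + $45.87 = $555.43
Net pay = $6794.03 − $555.43 = $6238.60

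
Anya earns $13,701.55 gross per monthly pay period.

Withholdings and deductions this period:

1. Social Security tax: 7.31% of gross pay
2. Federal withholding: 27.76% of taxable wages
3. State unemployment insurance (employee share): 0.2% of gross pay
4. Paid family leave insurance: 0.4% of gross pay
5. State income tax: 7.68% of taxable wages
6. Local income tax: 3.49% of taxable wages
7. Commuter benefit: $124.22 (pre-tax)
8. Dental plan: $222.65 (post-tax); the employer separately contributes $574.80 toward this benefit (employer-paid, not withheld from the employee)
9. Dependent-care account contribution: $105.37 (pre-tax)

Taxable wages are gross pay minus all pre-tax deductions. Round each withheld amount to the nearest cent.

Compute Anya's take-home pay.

Dependent-care account contribution: $105.37
Commuter benefit: $124.22
Pre-tax total = $105.37 + $124.22 = $229.59
Taxable wages = $13,701.55 − $229.59 = $13,471.96
Local income tax: $13,471.96 × 0.0349 = $470.17
Federal withholding: $13,471.96 × 0.2776 = $3,739.82
State income tax: $13,471.96 × 0.0768 = $1,034.65
Paid family leave insurance: $13,701.55 × 0.004 = $54.81
Social Security tax: $13,701.55 × 0.0731 = $1,001.58
State unemployment insurance (employee share): $13,701.55 × 0.002 = $27.40
Dental plan: $222.65
(Employer's $574.80 toward dental plan is not withheld from the employee.)
Total deductions = $105.37 + $124.22 + $470.17 + $3,739.82 + $1,034.65 + $54.81 + $1,001.58 + $27.40 + $222.65 = $6,780.67
Net pay = $13,701.55 − $6,780.67 = $6,920.88

$6,920.88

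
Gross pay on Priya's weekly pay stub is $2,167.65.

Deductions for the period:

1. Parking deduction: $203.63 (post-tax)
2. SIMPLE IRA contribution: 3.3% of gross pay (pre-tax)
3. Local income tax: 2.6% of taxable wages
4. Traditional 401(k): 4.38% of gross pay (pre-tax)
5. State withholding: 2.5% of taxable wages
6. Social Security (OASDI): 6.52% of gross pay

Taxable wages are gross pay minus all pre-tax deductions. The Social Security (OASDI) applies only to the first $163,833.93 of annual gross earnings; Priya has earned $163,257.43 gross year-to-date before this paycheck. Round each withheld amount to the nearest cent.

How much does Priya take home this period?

$1,657.90

Traditional 401(k): $2,167.65 × 0.0438 = $94.94
SIMPLE IRA contribution: $2,167.65 × 0.033 = $71.53
Pre-tax total = $94.94 + $71.53 = $166.47
Taxable wages = $2,167.65 − $166.47 = $2,001.18
Local income tax: $2,001.18 × 0.026 = $52.03
State withholding: $2,001.18 × 0.025 = $50.03
Social Security (OASDI): only $163,833.93 − $163,257.43 = $576.50 of this check is subject → $576.50 × 0.0652 = $37.59
Parking deduction: $203.63
Total deductions = $94.94 + $71.53 + $52.03 + $50.03 + $37.59 + $203.63 = $509.75
Net pay = $2,167.65 − $509.75 = $1,657.90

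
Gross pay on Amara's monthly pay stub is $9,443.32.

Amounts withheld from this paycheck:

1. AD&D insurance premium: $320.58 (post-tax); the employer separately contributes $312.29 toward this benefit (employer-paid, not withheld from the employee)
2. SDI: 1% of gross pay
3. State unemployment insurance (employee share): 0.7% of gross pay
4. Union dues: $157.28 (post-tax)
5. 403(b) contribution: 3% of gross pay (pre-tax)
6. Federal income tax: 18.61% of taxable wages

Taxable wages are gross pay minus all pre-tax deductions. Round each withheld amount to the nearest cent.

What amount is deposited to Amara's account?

$6,816.95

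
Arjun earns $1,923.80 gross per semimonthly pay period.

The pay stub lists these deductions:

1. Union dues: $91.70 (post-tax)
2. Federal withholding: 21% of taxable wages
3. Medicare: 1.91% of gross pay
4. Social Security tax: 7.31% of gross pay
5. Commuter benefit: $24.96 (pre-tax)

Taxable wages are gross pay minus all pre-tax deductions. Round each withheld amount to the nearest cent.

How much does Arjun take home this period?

Commuter benefit: $24.96
Taxable wages = $1,923.80 − $24.96 = $1,898.84
Federal withholding: $1,898.84 × 0.21 = $398.76
Social Security tax: $1,923.80 × 0.0731 = $140.63
Medicare: $1,923.80 × 0.0191 = $36.74
Union dues: $91.70
Total deductions = $24.96 + $398.76 + $140.63 + $36.74 + $91.70 = $692.79
Net pay = $1,923.80 − $692.79 = $1,231.01

$1,231.01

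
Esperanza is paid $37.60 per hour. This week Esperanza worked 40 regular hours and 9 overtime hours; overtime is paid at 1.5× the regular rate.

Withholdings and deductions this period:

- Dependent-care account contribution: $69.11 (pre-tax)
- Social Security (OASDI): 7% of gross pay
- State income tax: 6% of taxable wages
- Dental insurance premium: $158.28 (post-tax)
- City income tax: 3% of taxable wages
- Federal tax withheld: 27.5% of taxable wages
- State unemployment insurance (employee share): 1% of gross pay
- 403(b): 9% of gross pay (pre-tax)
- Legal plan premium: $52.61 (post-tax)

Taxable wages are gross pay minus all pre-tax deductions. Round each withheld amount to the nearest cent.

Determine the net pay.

$746.70

Regular pay: 40 × $37.60 = $1,504.00
Overtime pay: 9 × $37.60 × 1.5 = $507.60
Gross pay = $1,504.00 + $507.60 = $2,011.60
Dependent-care account contribution: $69.11
403(b): $2,011.60 × 0.09 = $181.04
Pre-tax total = $69.11 + $181.04 = $250.15
Taxable wages = $2,011.60 − $250.15 = $1,761.45
State income tax: $1,761.45 × 0.06 = $105.69
Federal tax withheld: $1,761.45 × 0.275 = $484.40
City income tax: $1,761.45 × 0.03 = $52.84
State unemployment insurance (employee share): $2,011.60 × 0.01 = $20.12
Social Security (OASDI): $2,011.60 × 0.07 = $140.81
Dental insurance premium: $158.28
Legal plan premium: $52.61
Total deductions = $69.11 + $181.04 + $105.69 + $484.40 + $52.84 + $20.12 + $140.81 + $158.28 + $52.61 = $1,264.90
Net pay = $2,011.60 − $1,264.90 = $746.70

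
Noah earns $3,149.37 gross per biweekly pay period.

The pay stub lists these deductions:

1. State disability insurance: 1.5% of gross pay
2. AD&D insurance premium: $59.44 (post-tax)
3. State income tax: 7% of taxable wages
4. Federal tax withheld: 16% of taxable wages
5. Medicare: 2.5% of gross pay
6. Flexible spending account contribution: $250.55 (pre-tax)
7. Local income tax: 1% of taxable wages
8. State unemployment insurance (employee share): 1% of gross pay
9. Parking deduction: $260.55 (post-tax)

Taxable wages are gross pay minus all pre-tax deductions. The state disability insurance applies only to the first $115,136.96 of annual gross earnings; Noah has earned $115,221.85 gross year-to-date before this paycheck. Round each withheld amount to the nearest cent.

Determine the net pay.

$1,772.89

Flexible spending account contribution: $250.55
Taxable wages = $3,149.37 − $250.55 = $2,898.82
Federal tax withheld: $2,898.82 × 0.16 = $463.81
State income tax: $2,898.82 × 0.07 = $202.92
Local income tax: $2,898.82 × 0.01 = $28.99
State disability insurance: annual cap $115,136.96 already reached (YTD $115,221.85), so $0.00
Medicare: $3,149.37 × 0.025 = $78.73
State unemployment insurance (employee share): $3,149.37 × 0.01 = $31.49
Parking deduction: $260.55
AD&D insurance premium: $59.44
Total deductions = $250.55 + $463.81 + $202.92 + $28.99 + $0.00 + $78.73 + $31.49 + $260.55 + $59.44 = $1,376.48
Net pay = $3,149.37 − $1,376.48 = $1,772.89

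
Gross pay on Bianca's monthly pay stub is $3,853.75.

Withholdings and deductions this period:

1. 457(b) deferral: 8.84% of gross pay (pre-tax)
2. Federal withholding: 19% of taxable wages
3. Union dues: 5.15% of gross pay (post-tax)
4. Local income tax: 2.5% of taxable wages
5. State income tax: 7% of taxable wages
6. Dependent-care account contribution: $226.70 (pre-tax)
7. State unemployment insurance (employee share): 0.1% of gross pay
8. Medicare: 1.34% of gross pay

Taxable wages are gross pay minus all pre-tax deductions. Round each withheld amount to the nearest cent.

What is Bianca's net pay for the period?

$2,095.80

Dependent-care account contribution: $226.70
457(b) deferral: $3,853.75 × 0.0884 = $340.67
Pre-tax total = $226.70 + $340.67 = $567.37
Taxable wages = $3,853.75 − $567.37 = $3,286.38
Federal withholding: $3,286.38 × 0.19 = $624.41
State income tax: $3,286.38 × 0.07 = $230.05
Local income tax: $3,286.38 × 0.025 = $82.16
State unemployment insurance (employee share): $3,853.75 × 0.001 = $3.85
Medicare: $3,853.75 × 0.0134 = $51.64
Union dues: $3,853.75 × 0.0515 = $198.47
Total deductions = $226.70 + $340.67 + $624.41 + $230.05 + $82.16 + $3.85 + $51.64 + $198.47 = $1,757.95
Net pay = $3,853.75 − $1,757.95 = $2,095.80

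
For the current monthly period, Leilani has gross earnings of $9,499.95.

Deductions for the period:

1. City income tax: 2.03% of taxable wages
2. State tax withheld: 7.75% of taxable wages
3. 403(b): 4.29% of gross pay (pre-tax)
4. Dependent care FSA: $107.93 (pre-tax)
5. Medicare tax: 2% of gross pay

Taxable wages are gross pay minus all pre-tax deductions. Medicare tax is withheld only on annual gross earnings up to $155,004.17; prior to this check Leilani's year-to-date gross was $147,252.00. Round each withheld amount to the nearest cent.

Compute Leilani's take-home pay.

$7,950.75

403(b): $9,499.95 × 0.0429 = $407.55
Dependent care FSA: $107.93
Pre-tax total = $407.55 + $107.93 = $515.48
Taxable wages = $9,499.95 − $515.48 = $8,984.47
City income tax: $8,984.47 × 0.0203 = $182.38
State tax withheld: $8,984.47 × 0.0775 = $696.30
Medicare tax: only $155,004.17 − $147,252.00 = $7,752.17 of this check is subject → $7,752.17 × 0.02 = $155.04
Total deductions = $407.55 + $107.93 + $182.38 + $696.30 + $155.04 = $1,549.20
Net pay = $9,499.95 − $1,549.20 = $7,950.75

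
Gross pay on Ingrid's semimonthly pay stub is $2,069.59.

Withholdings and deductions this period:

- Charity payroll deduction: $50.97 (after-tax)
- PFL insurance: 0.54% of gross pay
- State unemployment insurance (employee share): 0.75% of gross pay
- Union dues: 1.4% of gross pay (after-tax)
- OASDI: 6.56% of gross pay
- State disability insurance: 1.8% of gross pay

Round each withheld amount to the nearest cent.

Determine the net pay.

State disability insurance: $2,069.59 × 0.018 = $37.25
OASDI: $2,069.59 × 0.0656 = $135.77
PFL insurance: $2,069.59 × 0.0054 = $11.18
State unemployment insurance (employee share): $2,069.59 × 0.0075 = $15.52
Union dues: $2,069.59 × 0.014 = $28.97
Charity payroll deduction: $50.97
Total deductions = $37.25 + $135.77 + $11.18 + $15.52 + $28.97 + $50.97 = $279.66
Net pay = $2,069.59 − $279.66 = $1,789.93

$1,789.93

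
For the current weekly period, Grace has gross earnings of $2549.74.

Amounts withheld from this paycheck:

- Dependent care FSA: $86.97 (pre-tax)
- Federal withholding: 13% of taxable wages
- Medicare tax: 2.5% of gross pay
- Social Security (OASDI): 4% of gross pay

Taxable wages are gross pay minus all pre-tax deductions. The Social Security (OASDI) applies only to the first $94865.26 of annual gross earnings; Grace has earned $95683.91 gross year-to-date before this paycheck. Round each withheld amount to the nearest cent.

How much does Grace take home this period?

$2078.87

Dependent care FSA: $86.97
Taxable wages = $2549.74 − $86.97 = $2462.77
Federal withholding: $2462.77 × 0.13 = $320.16
Social Security (OASDI): annual cap $94865.26 already reached (YTD $95683.91), so $0.00
Medicare tax: $2549.74 × 0.025 = $63.74
Total deductions = $86.97 + $320.16 + $0.00 + $63.74 = $470.87
Net pay = $2549.74 − $470.87 = $2078.87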